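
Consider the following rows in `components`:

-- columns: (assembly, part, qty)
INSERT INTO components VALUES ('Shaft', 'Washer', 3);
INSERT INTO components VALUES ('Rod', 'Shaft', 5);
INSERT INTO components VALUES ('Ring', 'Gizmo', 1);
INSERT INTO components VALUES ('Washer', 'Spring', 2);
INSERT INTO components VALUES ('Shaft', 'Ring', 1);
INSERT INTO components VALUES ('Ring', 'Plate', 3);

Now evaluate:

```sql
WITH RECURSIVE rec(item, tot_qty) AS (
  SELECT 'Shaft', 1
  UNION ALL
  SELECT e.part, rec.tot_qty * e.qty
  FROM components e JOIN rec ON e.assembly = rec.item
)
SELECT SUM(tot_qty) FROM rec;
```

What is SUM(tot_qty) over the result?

15

Base: (Shaft, tot_qty=1).
Iteration 1: components of {Shaft} -> Ring = 1*1 = 1, Washer = 1*3 = 3.
Iteration 2: components of {Ring,Washer} -> Gizmo = 1*1 = 1, Plate = 1*3 = 3, Spring = 3*2 = 6.
Iteration 3: no further components; recursion stops.
SUM(tot_qty) = 1 + 1 + 3 + 3 + 1 + 6 = 15.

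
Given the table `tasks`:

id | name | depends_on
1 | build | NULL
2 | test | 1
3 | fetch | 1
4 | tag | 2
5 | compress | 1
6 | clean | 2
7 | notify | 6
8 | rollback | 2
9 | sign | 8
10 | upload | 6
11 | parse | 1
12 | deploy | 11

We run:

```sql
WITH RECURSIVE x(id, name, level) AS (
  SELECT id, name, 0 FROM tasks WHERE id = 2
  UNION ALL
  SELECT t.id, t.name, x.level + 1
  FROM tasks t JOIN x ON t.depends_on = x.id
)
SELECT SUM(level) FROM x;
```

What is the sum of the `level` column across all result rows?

9

Base: id=2 (test) at level 0.
Iteration 1: rows with depends_on in {2} -> tag (id 4, level 1), clean (id 6, level 1), rollback (id 8, level 1).
Iteration 2: rows with depends_on in {4,6,8} -> notify (id 7, level 2), sign (id 9, level 2), upload (id 10, level 2).
Iteration 3: no rows with depends_on in {7,9,10}; recursion stops.
SUM(level) = 0 + 1 + 1 + 1 + 2 + 2 + 2 = 9.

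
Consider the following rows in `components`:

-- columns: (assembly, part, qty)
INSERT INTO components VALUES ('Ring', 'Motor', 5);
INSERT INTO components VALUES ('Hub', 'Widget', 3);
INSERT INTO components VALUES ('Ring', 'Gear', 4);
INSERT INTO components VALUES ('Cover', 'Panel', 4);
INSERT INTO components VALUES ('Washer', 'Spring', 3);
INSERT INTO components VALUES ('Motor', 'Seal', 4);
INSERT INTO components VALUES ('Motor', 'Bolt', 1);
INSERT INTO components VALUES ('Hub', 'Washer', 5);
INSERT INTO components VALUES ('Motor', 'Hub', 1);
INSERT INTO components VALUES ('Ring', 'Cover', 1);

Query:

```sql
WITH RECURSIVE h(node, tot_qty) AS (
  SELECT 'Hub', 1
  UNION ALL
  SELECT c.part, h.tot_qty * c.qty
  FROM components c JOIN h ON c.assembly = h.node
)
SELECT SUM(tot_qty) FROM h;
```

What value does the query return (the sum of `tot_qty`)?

24

Base: (Hub, tot_qty=1).
Iteration 1: components of {Hub} -> Washer = 1*5 = 5, Widget = 1*3 = 3.
Iteration 2: components of {Washer,Widget} -> Spring = 5*3 = 15.
Iteration 3: no further components; recursion stops.
SUM(tot_qty) = 1 + 3 + 5 + 15 = 24.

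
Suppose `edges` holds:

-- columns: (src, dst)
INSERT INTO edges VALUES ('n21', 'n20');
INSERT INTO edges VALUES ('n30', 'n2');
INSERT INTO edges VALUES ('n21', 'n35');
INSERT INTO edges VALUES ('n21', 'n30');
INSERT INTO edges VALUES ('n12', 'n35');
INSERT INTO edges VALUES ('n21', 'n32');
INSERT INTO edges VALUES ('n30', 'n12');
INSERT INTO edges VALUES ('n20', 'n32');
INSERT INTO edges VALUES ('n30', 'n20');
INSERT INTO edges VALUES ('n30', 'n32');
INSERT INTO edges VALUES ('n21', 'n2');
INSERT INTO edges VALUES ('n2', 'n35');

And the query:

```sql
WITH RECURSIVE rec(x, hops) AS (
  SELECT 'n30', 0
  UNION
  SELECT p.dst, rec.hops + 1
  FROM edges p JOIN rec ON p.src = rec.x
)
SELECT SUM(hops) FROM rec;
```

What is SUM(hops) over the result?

Base: (n30, hops=0).
Iteration 1: edges from {n30} -> (n12, hops=1), (n2, hops=1), (n20, hops=1), (n32, hops=1).
Iteration 2: edges from {n12,n2,n20,n32} -> (n32, hops=2), (n35, hops=2). [UNION drops 1 duplicate row(s)]
Iteration 3: no outgoing edges from {n32,n35}; recursion stops.
SUM(hops) = 0 + 1 + 1 + 1 + 1 + 2 + 2 = 8.

8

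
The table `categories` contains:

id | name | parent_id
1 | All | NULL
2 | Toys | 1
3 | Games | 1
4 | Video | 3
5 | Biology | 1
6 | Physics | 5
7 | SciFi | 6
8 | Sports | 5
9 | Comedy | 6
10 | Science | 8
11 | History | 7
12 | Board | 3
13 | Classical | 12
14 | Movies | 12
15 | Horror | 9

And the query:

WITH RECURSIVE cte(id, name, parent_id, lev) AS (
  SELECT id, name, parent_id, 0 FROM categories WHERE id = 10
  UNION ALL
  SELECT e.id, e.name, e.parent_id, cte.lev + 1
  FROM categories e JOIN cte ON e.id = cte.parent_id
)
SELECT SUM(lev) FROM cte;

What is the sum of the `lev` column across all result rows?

Base: id=10 (Science), parent_id=8, lev 0.
Iteration 1: join on id=8 -> Sports (id 8, parent_id=5, lev 1).
Iteration 2: join on id=5 -> Biology (id 5, parent_id=1, lev 2).
Iteration 3: join on id=1 -> All (id 1, parent_id=NULL, lev 3).
Iteration 4: parent_id is NULL; no match; recursion stops.
SUM(lev) = 0 + 1 + 2 + 3 = 6.

6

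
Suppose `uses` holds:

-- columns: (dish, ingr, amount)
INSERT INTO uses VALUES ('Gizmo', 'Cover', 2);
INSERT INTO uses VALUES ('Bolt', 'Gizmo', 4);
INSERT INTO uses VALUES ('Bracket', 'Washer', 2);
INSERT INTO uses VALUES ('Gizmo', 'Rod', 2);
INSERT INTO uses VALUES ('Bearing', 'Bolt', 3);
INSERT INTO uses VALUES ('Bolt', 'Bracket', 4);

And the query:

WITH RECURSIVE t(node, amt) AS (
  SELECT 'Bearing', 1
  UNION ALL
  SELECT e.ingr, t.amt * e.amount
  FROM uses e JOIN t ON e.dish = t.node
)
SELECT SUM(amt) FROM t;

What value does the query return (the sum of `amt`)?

Base: (Bearing, amt=1).
Iteration 1: components of {Bearing} -> Bolt = 1*3 = 3.
Iteration 2: components of {Bolt} -> Bracket = 3*4 = 12, Gizmo = 3*4 = 12.
Iteration 3: components of {Bracket,Gizmo} -> Cover = 12*2 = 24, Rod = 12*2 = 24, Washer = 12*2 = 24.
Iteration 4: no further components; recursion stops.
SUM(amt) = 1 + 3 + 12 + 12 + 24 + 24 + 24 = 100.

100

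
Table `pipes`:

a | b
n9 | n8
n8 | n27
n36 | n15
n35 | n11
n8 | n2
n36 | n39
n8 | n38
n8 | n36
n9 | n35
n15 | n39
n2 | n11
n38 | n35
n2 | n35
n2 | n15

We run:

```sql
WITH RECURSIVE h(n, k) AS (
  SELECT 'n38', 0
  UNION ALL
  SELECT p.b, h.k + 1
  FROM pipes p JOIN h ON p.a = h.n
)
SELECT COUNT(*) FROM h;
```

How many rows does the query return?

Base: (n38, k=0).
Iteration 1: edges from {n38} -> (n35, k=1).
Iteration 2: edges from {n35} -> (n11, k=2).
Iteration 3: no outgoing edges from {n11}; recursion stops.
Total rows emitted: 3.

3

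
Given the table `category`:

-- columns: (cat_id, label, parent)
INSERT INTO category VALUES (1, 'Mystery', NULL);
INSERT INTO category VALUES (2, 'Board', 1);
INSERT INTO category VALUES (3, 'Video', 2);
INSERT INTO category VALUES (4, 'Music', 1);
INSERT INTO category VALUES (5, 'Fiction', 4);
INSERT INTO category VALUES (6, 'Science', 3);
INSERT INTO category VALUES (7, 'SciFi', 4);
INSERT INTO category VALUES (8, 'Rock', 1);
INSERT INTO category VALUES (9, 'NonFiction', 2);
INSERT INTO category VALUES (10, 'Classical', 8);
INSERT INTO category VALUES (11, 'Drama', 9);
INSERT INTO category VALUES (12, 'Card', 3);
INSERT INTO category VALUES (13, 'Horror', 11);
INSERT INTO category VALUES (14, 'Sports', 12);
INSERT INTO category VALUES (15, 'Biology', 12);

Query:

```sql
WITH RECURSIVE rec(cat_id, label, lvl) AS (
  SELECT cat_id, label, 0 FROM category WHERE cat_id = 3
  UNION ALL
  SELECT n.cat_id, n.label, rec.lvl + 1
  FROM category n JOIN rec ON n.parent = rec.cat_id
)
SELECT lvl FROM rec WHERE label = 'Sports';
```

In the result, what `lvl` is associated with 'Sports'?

2

Base: cat_id=3 (Video) at lvl 0.
Iteration 1: rows with parent in {3} -> Science (id 6, lvl 1), Card (id 12, lvl 1).
Iteration 2: rows with parent in {6,12} -> Sports (id 14, lvl 2), Biology (id 15, lvl 2).
Iteration 3: no rows with parent in {14,15}; recursion stops.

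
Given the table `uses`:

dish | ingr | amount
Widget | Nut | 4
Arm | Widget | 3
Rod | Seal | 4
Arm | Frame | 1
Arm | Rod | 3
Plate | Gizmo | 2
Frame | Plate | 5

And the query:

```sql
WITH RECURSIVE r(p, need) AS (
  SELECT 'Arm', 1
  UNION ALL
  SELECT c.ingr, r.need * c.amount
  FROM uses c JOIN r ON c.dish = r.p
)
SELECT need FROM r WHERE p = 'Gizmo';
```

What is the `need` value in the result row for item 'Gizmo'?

Base: (Arm, need=1).
Iteration 1: components of {Arm} -> Frame = 1*1 = 1, Rod = 1*3 = 3, Widget = 1*3 = 3.
Iteration 2: components of {Frame,Rod,Widget} -> Nut = 3*4 = 12, Plate = 1*5 = 5, Seal = 3*4 = 12.
Iteration 3: components of {Nut,Plate,Seal} -> Gizmo = 5*2 = 10.
Iteration 4: no further components; recursion stops.

10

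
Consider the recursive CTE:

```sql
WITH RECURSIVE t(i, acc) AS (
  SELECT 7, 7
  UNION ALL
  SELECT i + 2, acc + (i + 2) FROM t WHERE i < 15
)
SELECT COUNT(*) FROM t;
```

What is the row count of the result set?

5

Base: i=7, acc=7.
Iteration 1: 7 < 15 holds -> i = 7 + 2 = 9, acc = 7 + 9 = 16.
Iteration 2: 9 < 15 holds -> i = 9 + 2 = 11, acc = 16 + 11 = 27.
Iteration 3: 11 < 15 holds -> i = 11 + 2 = 13, acc = 27 + 13 = 40.
Iteration 4: 13 < 15 holds -> i = 13 + 2 = 15, acc = 40 + 15 = 55.
Iteration 5: 15 < 15 fails; recursion stops.
Total rows emitted: 5.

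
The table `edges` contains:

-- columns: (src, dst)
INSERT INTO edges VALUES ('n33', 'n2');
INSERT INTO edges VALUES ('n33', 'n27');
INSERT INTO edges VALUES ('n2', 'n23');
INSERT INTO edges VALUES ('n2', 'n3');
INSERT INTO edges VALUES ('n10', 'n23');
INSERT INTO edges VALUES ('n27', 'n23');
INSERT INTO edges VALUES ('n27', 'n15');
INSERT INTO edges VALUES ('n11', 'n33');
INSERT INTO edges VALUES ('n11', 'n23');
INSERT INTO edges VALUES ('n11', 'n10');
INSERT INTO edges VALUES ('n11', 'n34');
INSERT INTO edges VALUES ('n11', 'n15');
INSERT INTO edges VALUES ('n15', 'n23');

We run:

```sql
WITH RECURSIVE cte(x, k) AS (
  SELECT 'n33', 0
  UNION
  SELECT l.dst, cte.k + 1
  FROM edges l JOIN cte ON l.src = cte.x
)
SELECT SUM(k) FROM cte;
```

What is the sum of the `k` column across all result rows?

11

Base: (n33, k=0).
Iteration 1: edges from {n33} -> (n2, k=1), (n27, k=1).
Iteration 2: edges from {n2,n27} -> (n15, k=2), (n23, k=2), (n3, k=2). [UNION drops 1 duplicate row(s)]
Iteration 3: edges from {n15,n23,n3} -> (n23, k=3).
Iteration 4: no outgoing edges from {n23}; recursion stops.
SUM(k) = 0 + 1 + 1 + 2 + 2 + 2 + 3 = 11.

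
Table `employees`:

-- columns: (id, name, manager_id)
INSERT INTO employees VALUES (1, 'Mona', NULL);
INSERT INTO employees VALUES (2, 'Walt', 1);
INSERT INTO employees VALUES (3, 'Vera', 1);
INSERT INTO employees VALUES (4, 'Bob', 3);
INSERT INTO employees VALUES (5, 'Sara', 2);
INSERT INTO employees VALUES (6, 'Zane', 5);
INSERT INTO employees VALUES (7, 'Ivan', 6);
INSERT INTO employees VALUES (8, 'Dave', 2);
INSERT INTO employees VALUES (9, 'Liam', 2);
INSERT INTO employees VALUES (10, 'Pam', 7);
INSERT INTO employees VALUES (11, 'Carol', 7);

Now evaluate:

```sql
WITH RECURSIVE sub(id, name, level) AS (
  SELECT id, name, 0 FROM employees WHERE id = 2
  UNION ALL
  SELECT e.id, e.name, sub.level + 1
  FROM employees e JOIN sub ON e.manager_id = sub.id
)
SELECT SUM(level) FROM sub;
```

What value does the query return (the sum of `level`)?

Base: id=2 (Walt) at level 0.
Iteration 1: rows with manager_id in {2} -> Sara (id 5, level 1), Dave (id 8, level 1), Liam (id 9, level 1).
Iteration 2: rows with manager_id in {5,8,9} -> Zane (id 6, level 2).
Iteration 3: rows with manager_id in {6} -> Ivan (id 7, level 3).
Iteration 4: rows with manager_id in {7} -> Pam (id 10, level 4), Carol (id 11, level 4).
Iteration 5: no rows with manager_id in {10,11}; recursion stops.
SUM(level) = 0 + 1 + 1 + 1 + 2 + 3 + 4 + 4 = 16.

16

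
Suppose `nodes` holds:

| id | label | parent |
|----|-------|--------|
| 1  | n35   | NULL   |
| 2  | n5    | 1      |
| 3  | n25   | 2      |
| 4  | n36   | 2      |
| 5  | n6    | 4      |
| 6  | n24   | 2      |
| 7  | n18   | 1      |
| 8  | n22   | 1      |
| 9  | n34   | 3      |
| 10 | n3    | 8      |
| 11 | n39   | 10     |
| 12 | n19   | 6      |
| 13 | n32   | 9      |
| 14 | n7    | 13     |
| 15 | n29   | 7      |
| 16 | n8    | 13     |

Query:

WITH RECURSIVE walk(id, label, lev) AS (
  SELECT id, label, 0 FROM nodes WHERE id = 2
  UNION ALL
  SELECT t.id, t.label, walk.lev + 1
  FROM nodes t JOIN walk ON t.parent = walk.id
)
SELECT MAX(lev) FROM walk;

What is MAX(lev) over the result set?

4

Base: id=2 (n5) at lev 0.
Iteration 1: rows with parent in {2} -> n25 (id 3, lev 1), n36 (id 4, lev 1), n24 (id 6, lev 1).
Iteration 2: rows with parent in {3,4,6} -> n6 (id 5, lev 2), n34 (id 9, lev 2), n19 (id 12, lev 2).
Iteration 3: rows with parent in {5,9,12} -> n32 (id 13, lev 3).
Iteration 4: rows with parent in {13} -> n7 (id 14, lev 4), n8 (id 16, lev 4).
Iteration 5: no rows with parent in {14,16}; recursion stops.
lev values: 0, 1, 1, 1, 2, 2, 2, 3, 4, 4; the maximum is 4.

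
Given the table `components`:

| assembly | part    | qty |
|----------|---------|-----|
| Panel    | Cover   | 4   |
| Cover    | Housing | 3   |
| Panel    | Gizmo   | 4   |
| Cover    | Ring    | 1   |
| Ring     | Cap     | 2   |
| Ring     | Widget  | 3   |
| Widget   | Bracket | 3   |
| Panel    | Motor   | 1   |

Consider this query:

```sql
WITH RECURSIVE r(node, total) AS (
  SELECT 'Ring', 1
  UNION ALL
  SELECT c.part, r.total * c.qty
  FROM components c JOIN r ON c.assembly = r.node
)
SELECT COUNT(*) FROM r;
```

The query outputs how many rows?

Base: (Ring, total=1).
Iteration 1: components of {Ring} -> Cap = 1*2 = 2, Widget = 1*3 = 3.
Iteration 2: components of {Cap,Widget} -> Bracket = 3*3 = 9.
Iteration 3: no further components; recursion stops.
Total rows emitted: 4.

4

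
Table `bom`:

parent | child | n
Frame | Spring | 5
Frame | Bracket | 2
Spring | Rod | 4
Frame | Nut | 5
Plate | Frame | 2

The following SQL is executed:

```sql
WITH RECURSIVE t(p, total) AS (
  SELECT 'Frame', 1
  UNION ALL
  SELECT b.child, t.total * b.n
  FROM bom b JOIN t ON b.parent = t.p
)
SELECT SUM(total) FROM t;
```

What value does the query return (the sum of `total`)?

33

Base: (Frame, total=1).
Iteration 1: components of {Frame} -> Bracket = 1*2 = 2, Nut = 1*5 = 5, Spring = 1*5 = 5.
Iteration 2: components of {Bracket,Nut,Spring} -> Rod = 5*4 = 20.
Iteration 3: no further components; recursion stops.
SUM(total) = 1 + 5 + 5 + 2 + 20 = 33.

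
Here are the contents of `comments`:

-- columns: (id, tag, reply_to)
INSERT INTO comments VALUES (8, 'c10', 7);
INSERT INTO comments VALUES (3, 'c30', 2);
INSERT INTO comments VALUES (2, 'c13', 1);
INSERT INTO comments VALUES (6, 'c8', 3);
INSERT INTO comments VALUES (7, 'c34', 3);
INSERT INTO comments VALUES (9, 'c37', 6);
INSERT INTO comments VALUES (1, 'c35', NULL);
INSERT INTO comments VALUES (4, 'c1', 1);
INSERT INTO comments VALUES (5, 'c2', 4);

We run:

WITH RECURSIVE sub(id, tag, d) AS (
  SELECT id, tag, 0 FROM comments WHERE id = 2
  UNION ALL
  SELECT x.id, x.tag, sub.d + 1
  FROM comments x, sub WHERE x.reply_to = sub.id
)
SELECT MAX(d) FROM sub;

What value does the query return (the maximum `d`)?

Base: id=2 (c13) at d 0.
Iteration 1: rows with reply_to in {2} -> c30 (id 3, d 1).
Iteration 2: rows with reply_to in {3} -> c8 (id 6, d 2), c34 (id 7, d 2).
Iteration 3: rows with reply_to in {6,7} -> c10 (id 8, d 3), c37 (id 9, d 3).
Iteration 4: no rows with reply_to in {8,9}; recursion stops.
d values: 0, 1, 2, 2, 3, 3; the maximum is 3.

3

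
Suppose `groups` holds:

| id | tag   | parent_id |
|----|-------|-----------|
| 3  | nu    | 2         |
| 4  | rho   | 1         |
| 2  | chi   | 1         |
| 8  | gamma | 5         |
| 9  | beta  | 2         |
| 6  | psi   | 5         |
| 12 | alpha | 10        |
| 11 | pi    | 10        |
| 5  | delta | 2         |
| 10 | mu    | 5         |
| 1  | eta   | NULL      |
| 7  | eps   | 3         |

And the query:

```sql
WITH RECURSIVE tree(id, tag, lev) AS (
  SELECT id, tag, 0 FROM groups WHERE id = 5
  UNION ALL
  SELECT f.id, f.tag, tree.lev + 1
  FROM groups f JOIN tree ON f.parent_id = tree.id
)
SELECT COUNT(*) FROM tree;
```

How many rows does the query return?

6

Base: id=5 (delta) at lev 0.
Iteration 1: rows with parent_id in {5} -> psi (id 6, lev 1), gamma (id 8, lev 1), mu (id 10, lev 1).
Iteration 2: rows with parent_id in {6,8,10} -> pi (id 11, lev 2), alpha (id 12, lev 2).
Iteration 3: no rows with parent_id in {11,12}; recursion stops.
Total rows emitted: 6.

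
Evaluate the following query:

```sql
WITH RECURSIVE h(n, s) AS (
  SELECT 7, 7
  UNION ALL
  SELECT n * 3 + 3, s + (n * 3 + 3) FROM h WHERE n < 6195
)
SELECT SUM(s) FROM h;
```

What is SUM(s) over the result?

Base: n=7, s=7.
Iteration 1: 7 < 6195 holds -> n = 7 * 3 + 3 = 24, s = 7 + 24 = 31.
Iteration 2: 24 < 6195 holds -> n = 24 * 3 + 3 = 75, s = 31 + 75 = 106.
Iteration 3: 75 < 6195 holds -> n = 75 * 3 + 3 = 228, s = 106 + 228 = 334.
Iteration 4: 228 < 6195 holds -> n = 228 * 3 + 3 = 687, s = 334 + 687 = 1021.
Iteration 5: 687 < 6195 holds -> n = 687 * 3 + 3 = 2064, s = 1021 + 2064 = 3085.
Iteration 6: 2064 < 6195 holds -> n = 2064 * 3 + 3 = 6195, s = 3085 + 6195 = 9280.
Iteration 7: 6195 < 6195 fails; recursion stops.
SUM(s) = 7 + 31 + 106 + 334 + 1021 + 3085 + 9280 = 13864.

13864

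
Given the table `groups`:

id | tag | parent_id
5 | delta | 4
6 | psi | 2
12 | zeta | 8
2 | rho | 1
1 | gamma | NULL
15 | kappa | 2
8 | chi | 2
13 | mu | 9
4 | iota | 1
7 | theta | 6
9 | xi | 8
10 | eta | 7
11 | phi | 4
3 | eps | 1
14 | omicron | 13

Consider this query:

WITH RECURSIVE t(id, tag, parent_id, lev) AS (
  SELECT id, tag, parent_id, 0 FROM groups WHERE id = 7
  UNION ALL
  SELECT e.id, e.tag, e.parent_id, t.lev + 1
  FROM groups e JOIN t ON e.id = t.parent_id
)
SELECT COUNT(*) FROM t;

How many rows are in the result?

Base: id=7 (theta), parent_id=6, lev 0.
Iteration 1: join on id=6 -> psi (id 6, parent_id=2, lev 1).
Iteration 2: join on id=2 -> rho (id 2, parent_id=1, lev 2).
Iteration 3: join on id=1 -> gamma (id 1, parent_id=NULL, lev 3).
Iteration 4: parent_id is NULL; no match; recursion stops.
Total rows emitted: 4.

4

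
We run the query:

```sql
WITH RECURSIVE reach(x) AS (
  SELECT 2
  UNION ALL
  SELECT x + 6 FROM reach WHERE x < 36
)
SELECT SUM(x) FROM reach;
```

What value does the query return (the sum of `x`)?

Base: x=2.
Iteration 1: 2 < 36 holds -> x = 2 + 6 = 8.
Iteration 2: 8 < 36 holds -> x = 8 + 6 = 14.
Iteration 3: 14 < 36 holds -> x = 14 + 6 = 20.
Iteration 4: 20 < 36 holds -> x = 20 + 6 = 26.
Iteration 5: 26 < 36 holds -> x = 26 + 6 = 32.
Iteration 6: 32 < 36 holds -> x = 32 + 6 = 38.
Iteration 7: 38 < 36 fails; recursion stops.
SUM(x) = 2 + 8 + 14 + 20 + 26 + 32 + 38 = 140.

140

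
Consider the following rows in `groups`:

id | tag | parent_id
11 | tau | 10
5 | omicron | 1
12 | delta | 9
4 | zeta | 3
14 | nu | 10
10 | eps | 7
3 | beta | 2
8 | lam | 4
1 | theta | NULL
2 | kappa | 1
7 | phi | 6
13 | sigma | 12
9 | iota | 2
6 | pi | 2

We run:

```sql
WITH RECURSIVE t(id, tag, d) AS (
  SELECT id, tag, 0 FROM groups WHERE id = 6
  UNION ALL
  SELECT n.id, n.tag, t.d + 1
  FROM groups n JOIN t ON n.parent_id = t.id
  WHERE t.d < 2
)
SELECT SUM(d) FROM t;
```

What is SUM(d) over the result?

Base: id=6 (pi) at d 0.
Iteration 1: rows with parent_id in {6} -> phi (id 7, d 1).
Iteration 2: rows with parent_id in {7} -> eps (id 10, d 2).
Iteration 3: d < 2 fails for all current rows; recursion stops.
SUM(d) = 0 + 1 + 2 = 3.

3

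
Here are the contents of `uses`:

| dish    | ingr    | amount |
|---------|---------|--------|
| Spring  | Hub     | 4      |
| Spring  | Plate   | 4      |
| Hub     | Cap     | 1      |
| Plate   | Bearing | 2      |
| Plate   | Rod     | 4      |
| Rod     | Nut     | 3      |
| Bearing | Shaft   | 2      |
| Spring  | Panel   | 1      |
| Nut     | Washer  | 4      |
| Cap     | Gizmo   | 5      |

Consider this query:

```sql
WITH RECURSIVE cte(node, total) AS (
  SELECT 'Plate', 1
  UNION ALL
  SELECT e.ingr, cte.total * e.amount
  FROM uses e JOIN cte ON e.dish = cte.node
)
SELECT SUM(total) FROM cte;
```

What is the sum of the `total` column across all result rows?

71

Base: (Plate, total=1).
Iteration 1: components of {Plate} -> Bearing = 1*2 = 2, Rod = 1*4 = 4.
Iteration 2: components of {Bearing,Rod} -> Nut = 4*3 = 12, Shaft = 2*2 = 4.
Iteration 3: components of {Nut,Shaft} -> Washer = 12*4 = 48.
Iteration 4: no further components; recursion stops.
SUM(total) = 1 + 2 + 4 + 4 + 12 + 48 = 71.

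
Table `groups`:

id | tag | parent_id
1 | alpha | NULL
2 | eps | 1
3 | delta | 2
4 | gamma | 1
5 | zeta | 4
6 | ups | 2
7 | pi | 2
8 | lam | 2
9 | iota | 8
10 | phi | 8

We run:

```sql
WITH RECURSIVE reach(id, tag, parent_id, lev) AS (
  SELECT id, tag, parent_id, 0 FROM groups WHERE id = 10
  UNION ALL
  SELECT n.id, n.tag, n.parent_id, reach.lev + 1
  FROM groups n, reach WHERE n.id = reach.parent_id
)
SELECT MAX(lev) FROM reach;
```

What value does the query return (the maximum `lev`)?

3

Base: id=10 (phi), parent_id=8, lev 0.
Iteration 1: join on id=8 -> lam (id 8, parent_id=2, lev 1).
Iteration 2: join on id=2 -> eps (id 2, parent_id=1, lev 2).
Iteration 3: join on id=1 -> alpha (id 1, parent_id=NULL, lev 3).
Iteration 4: parent_id is NULL; no match; recursion stops.
lev values: 0, 1, 2, 3; the maximum is 3.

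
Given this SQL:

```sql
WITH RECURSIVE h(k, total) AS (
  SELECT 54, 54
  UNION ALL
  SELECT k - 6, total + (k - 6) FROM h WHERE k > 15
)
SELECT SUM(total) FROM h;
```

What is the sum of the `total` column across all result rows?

Base: k=54, total=54.
Iteration 1: 54 > 15 holds -> k = 54 - 6 = 48, total = 54 + 48 = 102.
Iteration 2: 48 > 15 holds -> k = 48 - 6 = 42, total = 102 + 42 = 144.
Iteration 3: 42 > 15 holds -> k = 42 - 6 = 36, total = 144 + 36 = 180.
Iteration 4: 36 > 15 holds -> k = 36 - 6 = 30, total = 180 + 30 = 210.
Iteration 5: 30 > 15 holds -> k = 30 - 6 = 24, total = 210 + 24 = 234.
Iteration 6: 24 > 15 holds -> k = 24 - 6 = 18, total = 234 + 18 = 252.
Iteration 7: 18 > 15 holds -> k = 18 - 6 = 12, total = 252 + 12 = 264.
Iteration 8: 12 > 15 fails; recursion stops.
SUM(total) = 54 + 102 + 144 + 180 + 210 + 234 + 252 + 264 = 1440.

1440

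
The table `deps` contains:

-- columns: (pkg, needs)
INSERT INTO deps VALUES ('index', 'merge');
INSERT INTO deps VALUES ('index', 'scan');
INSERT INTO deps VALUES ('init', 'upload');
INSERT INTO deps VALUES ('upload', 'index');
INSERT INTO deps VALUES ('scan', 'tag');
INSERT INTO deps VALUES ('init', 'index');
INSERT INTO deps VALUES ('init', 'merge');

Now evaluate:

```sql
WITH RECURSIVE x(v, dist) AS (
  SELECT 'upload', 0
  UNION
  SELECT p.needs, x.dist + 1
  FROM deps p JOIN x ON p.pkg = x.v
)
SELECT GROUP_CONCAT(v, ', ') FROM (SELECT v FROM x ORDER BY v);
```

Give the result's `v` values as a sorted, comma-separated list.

Base: (upload, dist=0).
Iteration 1: edges from {upload} -> (index, dist=1).
Iteration 2: edges from {index} -> (merge, dist=2), (scan, dist=2).
Iteration 3: edges from {merge,scan} -> (tag, dist=3).
Iteration 4: no outgoing edges from {tag}; recursion stops.

index, merge, scan, tag, upload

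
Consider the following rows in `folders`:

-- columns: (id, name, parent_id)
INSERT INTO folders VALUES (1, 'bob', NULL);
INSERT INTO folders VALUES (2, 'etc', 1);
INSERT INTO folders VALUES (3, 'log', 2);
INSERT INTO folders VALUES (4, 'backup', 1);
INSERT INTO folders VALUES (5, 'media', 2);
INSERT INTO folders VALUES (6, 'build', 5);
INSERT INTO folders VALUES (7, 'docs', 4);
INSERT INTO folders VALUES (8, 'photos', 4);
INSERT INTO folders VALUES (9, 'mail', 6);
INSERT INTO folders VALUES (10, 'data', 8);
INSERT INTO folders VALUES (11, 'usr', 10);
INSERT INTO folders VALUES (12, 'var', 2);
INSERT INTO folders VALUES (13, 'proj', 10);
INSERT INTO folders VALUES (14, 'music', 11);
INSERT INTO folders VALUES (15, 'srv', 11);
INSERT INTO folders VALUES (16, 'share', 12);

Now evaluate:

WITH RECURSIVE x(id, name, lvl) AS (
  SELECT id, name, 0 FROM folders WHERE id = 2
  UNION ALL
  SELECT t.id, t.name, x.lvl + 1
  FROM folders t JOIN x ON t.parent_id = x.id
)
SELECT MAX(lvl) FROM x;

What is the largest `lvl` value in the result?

3

Base: id=2 (etc) at lvl 0.
Iteration 1: rows with parent_id in {2} -> log (id 3, lvl 1), media (id 5, lvl 1), var (id 12, lvl 1).
Iteration 2: rows with parent_id in {3,5,12} -> build (id 6, lvl 2), share (id 16, lvl 2).
Iteration 3: rows with parent_id in {6,16} -> mail (id 9, lvl 3).
Iteration 4: no rows with parent_id in {9}; recursion stops.
lvl values: 0, 1, 1, 1, 2, 2, 3; the maximum is 3.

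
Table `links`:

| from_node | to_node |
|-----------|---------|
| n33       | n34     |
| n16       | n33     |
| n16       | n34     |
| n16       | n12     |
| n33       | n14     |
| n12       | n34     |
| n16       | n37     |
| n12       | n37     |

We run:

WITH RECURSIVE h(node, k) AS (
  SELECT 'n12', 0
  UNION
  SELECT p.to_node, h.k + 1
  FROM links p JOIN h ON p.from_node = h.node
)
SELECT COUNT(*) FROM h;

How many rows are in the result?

3

Base: (n12, k=0).
Iteration 1: edges from {n12} -> (n34, k=1), (n37, k=1).
Iteration 2: no outgoing edges from {n34,n37}; recursion stops.
Total rows emitted: 3.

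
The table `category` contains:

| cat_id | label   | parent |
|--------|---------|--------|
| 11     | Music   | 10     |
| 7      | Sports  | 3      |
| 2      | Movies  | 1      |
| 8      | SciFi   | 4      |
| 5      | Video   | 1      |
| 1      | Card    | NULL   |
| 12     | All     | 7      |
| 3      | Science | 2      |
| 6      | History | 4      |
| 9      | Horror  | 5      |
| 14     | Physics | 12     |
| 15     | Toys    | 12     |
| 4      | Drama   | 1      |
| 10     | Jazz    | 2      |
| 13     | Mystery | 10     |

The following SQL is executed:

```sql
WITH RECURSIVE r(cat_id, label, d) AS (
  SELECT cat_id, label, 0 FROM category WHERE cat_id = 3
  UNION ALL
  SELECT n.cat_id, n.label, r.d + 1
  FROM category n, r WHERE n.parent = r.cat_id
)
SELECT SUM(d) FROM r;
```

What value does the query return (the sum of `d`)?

9

Base: cat_id=3 (Science) at d 0.
Iteration 1: rows with parent in {3} -> Sports (id 7, d 1).
Iteration 2: rows with parent in {7} -> All (id 12, d 2).
Iteration 3: rows with parent in {12} -> Physics (id 14, d 3), Toys (id 15, d 3).
Iteration 4: no rows with parent in {14,15}; recursion stops.
SUM(d) = 0 + 1 + 2 + 3 + 3 = 9.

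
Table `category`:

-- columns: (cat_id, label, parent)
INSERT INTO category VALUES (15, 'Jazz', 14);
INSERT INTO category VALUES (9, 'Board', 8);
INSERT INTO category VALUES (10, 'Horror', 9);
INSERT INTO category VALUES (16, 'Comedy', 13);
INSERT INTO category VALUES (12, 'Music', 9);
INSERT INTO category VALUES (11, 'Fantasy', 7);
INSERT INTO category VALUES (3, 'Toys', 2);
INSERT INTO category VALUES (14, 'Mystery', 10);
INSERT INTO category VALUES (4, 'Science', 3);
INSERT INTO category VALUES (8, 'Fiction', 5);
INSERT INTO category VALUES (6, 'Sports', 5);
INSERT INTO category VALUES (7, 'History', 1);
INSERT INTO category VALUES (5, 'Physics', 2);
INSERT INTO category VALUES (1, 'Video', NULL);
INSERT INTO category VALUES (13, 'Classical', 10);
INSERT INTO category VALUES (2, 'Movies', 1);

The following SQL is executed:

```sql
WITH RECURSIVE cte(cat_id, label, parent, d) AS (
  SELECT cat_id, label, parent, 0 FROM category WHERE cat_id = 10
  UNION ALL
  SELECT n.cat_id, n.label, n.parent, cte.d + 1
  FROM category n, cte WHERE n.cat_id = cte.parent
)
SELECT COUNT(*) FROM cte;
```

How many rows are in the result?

6

Base: cat_id=10 (Horror), parent=9, d 0.
Iteration 1: join on cat_id=9 -> Board (id 9, parent=8, d 1).
Iteration 2: join on cat_id=8 -> Fiction (id 8, parent=5, d 2).
Iteration 3: join on cat_id=5 -> Physics (id 5, parent=2, d 3).
Iteration 4: join on cat_id=2 -> Movies (id 2, parent=1, d 4).
Iteration 5: join on cat_id=1 -> Video (id 1, parent=NULL, d 5).
Iteration 6: parent is NULL; no match; recursion stops.
Total rows emitted: 6.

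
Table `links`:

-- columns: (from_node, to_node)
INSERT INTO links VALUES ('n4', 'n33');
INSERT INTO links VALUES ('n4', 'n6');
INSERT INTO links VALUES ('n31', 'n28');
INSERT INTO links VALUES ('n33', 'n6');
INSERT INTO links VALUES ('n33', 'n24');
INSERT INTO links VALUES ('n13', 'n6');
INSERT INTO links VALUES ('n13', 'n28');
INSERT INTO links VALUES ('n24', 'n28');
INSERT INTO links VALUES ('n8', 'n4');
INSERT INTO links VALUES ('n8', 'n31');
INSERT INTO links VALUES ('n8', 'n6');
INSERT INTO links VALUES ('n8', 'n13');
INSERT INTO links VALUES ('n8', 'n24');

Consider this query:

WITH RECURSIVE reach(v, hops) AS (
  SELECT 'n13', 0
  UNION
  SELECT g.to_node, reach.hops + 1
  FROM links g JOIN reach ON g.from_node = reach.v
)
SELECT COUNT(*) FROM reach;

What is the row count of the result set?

3

Base: (n13, hops=0).
Iteration 1: edges from {n13} -> (n28, hops=1), (n6, hops=1).
Iteration 2: no outgoing edges from {n28,n6}; recursion stops.
Total rows emitted: 3.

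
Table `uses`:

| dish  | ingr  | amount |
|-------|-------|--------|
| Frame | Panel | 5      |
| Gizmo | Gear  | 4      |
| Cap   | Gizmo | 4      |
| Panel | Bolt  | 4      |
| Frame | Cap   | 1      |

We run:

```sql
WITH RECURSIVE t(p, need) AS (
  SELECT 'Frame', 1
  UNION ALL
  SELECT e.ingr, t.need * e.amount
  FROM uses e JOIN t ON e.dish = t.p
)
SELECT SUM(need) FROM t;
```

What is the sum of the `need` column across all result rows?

Base: (Frame, need=1).
Iteration 1: components of {Frame} -> Cap = 1*1 = 1, Panel = 1*5 = 5.
Iteration 2: components of {Cap,Panel} -> Bolt = 5*4 = 20, Gizmo = 1*4 = 4.
Iteration 3: components of {Bolt,Gizmo} -> Gear = 4*4 = 16.
Iteration 4: no further components; recursion stops.
SUM(need) = 1 + 5 + 1 + 20 + 4 + 16 = 47.

47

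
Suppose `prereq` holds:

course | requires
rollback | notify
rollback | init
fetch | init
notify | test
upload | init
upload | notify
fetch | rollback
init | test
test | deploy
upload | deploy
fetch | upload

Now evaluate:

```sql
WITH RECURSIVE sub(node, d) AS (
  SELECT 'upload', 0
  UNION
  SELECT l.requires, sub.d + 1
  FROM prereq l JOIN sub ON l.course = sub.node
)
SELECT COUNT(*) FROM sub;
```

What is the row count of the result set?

Base: (upload, d=0).
Iteration 1: edges from {upload} -> (deploy, d=1), (init, d=1), (notify, d=1).
Iteration 2: edges from {deploy,init,notify} -> (test, d=2). [UNION drops 1 duplicate row(s)]
Iteration 3: edges from {test} -> (deploy, d=3).
Iteration 4: no outgoing edges from {deploy}; recursion stops.
Total rows emitted: 6.

6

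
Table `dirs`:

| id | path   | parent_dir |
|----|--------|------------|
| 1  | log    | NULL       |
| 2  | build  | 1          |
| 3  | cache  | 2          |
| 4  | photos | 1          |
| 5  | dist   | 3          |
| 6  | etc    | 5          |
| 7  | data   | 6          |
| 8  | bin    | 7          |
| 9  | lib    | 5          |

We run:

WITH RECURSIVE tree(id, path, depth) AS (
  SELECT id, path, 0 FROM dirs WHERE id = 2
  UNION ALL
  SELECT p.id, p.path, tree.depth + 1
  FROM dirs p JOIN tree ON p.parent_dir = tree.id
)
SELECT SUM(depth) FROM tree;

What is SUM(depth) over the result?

18

Base: id=2 (build) at depth 0.
Iteration 1: rows with parent_dir in {2} -> cache (id 3, depth 1).
Iteration 2: rows with parent_dir in {3} -> dist (id 5, depth 2).
Iteration 3: rows with parent_dir in {5} -> etc (id 6, depth 3), lib (id 9, depth 3).
Iteration 4: rows with parent_dir in {6,9} -> data (id 7, depth 4).
Iteration 5: rows with parent_dir in {7} -> bin (id 8, depth 5).
Iteration 6: no rows with parent_dir in {8}; recursion stops.
SUM(depth) = 0 + 1 + 2 + 3 + 3 + 4 + 5 = 18.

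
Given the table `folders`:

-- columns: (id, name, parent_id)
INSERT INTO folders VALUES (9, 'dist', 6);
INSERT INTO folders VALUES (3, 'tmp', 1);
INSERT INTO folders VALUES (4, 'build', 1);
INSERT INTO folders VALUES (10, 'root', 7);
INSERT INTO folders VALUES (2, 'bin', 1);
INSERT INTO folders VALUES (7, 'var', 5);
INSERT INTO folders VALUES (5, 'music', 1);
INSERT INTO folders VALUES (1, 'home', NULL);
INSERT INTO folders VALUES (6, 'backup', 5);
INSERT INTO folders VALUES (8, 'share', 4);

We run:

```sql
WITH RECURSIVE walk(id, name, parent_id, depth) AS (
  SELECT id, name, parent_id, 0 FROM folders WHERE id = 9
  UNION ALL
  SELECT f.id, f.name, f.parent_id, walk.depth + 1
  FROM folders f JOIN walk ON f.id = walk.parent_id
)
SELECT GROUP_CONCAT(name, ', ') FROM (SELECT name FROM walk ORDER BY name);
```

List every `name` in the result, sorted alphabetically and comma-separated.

Base: id=9 (dist), parent_id=6, depth 0.
Iteration 1: join on id=6 -> backup (id 6, parent_id=5, depth 1).
Iteration 2: join on id=5 -> music (id 5, parent_id=1, depth 2).
Iteration 3: join on id=1 -> home (id 1, parent_id=NULL, depth 3).
Iteration 4: parent_id is NULL; no match; recursion stops.

backup, dist, home, music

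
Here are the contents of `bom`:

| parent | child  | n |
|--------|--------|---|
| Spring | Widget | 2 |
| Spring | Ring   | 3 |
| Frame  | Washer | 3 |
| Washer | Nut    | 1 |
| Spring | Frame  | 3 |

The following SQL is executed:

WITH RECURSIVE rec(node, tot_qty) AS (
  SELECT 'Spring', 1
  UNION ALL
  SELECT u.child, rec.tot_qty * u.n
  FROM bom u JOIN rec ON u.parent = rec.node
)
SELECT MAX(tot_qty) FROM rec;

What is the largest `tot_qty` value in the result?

9

Base: (Spring, tot_qty=1).
Iteration 1: components of {Spring} -> Frame = 1*3 = 3, Ring = 1*3 = 3, Widget = 1*2 = 2.
Iteration 2: components of {Frame,Ring,Widget} -> Washer = 3*3 = 9.
Iteration 3: components of {Washer} -> Nut = 9*1 = 9.
Iteration 4: no further components; recursion stops.
tot_qty values: 1, 3, 2, 3, 9, 9; the maximum is 9.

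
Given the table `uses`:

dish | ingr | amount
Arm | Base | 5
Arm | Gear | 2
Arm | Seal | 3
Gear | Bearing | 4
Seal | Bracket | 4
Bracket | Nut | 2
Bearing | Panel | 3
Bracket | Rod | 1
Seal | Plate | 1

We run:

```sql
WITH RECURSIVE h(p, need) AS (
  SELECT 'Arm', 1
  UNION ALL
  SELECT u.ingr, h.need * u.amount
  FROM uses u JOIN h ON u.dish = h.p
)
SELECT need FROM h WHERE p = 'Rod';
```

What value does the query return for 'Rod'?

Base: (Arm, need=1).
Iteration 1: components of {Arm} -> Base = 1*5 = 5, Gear = 1*2 = 2, Seal = 1*3 = 3.
Iteration 2: components of {Base,Gear,Seal} -> Bearing = 2*4 = 8, Bracket = 3*4 = 12, Plate = 3*1 = 3.
Iteration 3: components of {Bearing,Bracket,Plate} -> Nut = 12*2 = 24, Panel = 8*3 = 24, Rod = 12*1 = 12.
Iteration 4: no further components; recursion stops.

12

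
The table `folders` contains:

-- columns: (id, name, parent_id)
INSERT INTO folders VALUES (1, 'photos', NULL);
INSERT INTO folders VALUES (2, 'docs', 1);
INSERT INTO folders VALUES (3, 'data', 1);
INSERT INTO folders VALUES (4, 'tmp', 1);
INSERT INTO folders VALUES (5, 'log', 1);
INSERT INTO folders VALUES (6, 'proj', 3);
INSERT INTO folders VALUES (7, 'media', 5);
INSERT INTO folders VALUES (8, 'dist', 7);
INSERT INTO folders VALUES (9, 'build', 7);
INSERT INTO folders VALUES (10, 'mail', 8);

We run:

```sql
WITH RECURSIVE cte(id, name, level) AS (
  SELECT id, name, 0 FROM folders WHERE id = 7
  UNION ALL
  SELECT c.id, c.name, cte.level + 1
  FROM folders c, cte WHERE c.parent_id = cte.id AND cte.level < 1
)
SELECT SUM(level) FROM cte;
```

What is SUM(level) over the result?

2

Base: id=7 (media) at level 0.
Iteration 1: rows with parent_id in {7} -> dist (id 8, level 1), build (id 9, level 1).
Iteration 2: level < 1 fails for all current rows; recursion stops.
SUM(level) = 0 + 1 + 1 = 2.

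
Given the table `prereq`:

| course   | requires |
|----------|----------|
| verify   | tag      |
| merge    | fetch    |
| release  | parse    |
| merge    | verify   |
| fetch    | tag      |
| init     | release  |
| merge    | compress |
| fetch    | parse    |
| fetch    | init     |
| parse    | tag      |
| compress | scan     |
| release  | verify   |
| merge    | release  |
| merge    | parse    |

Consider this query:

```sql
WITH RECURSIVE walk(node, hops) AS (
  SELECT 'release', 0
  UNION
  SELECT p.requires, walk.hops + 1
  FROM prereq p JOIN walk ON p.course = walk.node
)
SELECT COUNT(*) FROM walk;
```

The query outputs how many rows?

4

Base: (release, hops=0).
Iteration 1: edges from {release} -> (parse, hops=1), (verify, hops=1).
Iteration 2: edges from {parse,verify} -> (tag, hops=2). [UNION drops 1 duplicate row(s)]
Iteration 3: no outgoing edges from {tag}; recursion stops.
Total rows emitted: 4.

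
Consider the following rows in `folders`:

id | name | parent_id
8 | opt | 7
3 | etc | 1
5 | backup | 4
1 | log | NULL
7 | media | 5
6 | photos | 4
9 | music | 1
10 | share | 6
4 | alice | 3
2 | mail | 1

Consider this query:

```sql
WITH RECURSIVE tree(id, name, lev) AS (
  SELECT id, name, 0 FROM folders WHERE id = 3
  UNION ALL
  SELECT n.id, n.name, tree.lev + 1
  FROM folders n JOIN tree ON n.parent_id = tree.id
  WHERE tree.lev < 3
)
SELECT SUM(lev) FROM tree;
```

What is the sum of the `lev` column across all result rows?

11

Base: id=3 (etc) at lev 0.
Iteration 1: rows with parent_id in {3} -> alice (id 4, lev 1).
Iteration 2: rows with parent_id in {4} -> backup (id 5, lev 2), photos (id 6, lev 2).
Iteration 3: rows with parent_id in {5,6} -> media (id 7, lev 3), share (id 10, lev 3).
Iteration 4: lev < 3 fails for all current rows; recursion stops.
SUM(lev) = 0 + 1 + 2 + 2 + 3 + 3 = 11.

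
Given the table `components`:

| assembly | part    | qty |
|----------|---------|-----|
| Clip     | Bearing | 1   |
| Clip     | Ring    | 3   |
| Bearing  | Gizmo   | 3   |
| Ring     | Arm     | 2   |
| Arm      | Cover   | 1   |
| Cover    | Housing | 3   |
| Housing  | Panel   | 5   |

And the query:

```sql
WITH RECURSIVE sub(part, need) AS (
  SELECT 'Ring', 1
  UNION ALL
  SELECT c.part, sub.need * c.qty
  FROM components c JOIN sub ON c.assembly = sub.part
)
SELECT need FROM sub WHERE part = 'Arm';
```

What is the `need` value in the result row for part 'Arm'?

Base: (Ring, need=1).
Iteration 1: components of {Ring} -> Arm = 1*2 = 2.
Iteration 2: components of {Arm} -> Cover = 2*1 = 2.
Iteration 3: components of {Cover} -> Housing = 2*3 = 6.
Iteration 4: components of {Housing} -> Panel = 6*5 = 30.
Iteration 5: no further components; recursion stops.

2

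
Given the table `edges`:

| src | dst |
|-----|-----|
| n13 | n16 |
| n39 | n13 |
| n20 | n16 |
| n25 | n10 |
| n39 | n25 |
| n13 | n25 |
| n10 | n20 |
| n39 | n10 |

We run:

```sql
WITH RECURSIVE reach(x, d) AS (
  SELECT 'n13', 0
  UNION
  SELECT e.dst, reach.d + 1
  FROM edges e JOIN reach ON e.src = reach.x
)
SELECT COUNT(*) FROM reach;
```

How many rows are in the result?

6

Base: (n13, d=0).
Iteration 1: edges from {n13} -> (n16, d=1), (n25, d=1).
Iteration 2: edges from {n16,n25} -> (n10, d=2).
Iteration 3: edges from {n10} -> (n20, d=3).
Iteration 4: edges from {n20} -> (n16, d=4).
Iteration 5: no outgoing edges from {n16}; recursion stops.
Total rows emitted: 6.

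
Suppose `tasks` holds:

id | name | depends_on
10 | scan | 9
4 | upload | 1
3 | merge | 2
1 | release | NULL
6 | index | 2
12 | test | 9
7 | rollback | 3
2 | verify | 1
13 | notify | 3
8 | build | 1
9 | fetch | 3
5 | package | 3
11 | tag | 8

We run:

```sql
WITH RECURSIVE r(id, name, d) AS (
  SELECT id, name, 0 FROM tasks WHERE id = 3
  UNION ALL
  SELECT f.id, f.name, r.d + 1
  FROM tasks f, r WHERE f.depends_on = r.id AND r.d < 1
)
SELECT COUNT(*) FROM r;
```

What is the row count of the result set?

5

Base: id=3 (merge) at d 0.
Iteration 1: rows with depends_on in {3} -> package (id 5, d 1), rollback (id 7, d 1), fetch (id 9, d 1), notify (id 13, d 1).
Iteration 2: d < 1 fails for all current rows; recursion stops.
Total rows emitted: 5.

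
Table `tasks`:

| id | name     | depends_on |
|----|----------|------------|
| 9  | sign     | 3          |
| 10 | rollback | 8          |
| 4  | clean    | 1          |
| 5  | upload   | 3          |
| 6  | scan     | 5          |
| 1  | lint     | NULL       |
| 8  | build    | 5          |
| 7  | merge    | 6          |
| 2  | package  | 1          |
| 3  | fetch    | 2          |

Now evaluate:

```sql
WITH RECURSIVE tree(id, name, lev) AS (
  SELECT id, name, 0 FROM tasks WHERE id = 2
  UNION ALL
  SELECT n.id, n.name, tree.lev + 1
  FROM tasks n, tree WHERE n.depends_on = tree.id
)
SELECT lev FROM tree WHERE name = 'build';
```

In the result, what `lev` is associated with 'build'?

Base: id=2 (package) at lev 0.
Iteration 1: rows with depends_on in {2} -> fetch (id 3, lev 1).
Iteration 2: rows with depends_on in {3} -> upload (id 5, lev 2), sign (id 9, lev 2).
Iteration 3: rows with depends_on in {5,9} -> scan (id 6, lev 3), build (id 8, lev 3).
Iteration 4: rows with depends_on in {6,8} -> merge (id 7, lev 4), rollback (id 10, lev 4).
Iteration 5: no rows with depends_on in {7,10}; recursion stops.

3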